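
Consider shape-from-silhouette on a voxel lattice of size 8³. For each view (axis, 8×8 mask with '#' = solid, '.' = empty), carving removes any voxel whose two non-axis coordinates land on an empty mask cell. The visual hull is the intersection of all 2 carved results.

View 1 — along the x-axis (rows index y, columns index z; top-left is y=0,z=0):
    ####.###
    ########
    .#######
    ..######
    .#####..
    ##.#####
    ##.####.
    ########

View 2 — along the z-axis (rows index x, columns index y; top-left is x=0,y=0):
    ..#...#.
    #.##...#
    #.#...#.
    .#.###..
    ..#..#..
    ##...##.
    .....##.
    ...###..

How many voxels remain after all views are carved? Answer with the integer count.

voxel count = 160

initial block: 8^3 = 512
V1 x: intersect with YZ mask (54 set) -- 432 left
V2 z: intersect with XY mask (24 set) -- 160 left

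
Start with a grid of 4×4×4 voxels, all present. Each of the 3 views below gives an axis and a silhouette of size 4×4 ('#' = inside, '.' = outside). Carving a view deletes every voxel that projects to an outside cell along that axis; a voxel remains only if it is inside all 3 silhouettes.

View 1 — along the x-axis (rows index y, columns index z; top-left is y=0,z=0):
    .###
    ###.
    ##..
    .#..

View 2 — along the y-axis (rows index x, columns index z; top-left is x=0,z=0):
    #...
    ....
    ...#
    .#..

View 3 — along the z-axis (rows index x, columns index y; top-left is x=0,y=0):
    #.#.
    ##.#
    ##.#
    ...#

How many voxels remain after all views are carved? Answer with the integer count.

initial block: 4^3 = 64
step 1: project along x, AND mask (9/16) → |grid| = 36
step 2: project along y, AND mask (3/16) → |grid| = 7
step 3: project along z, AND mask (9/16) → |grid| = 3

remaining voxels: 3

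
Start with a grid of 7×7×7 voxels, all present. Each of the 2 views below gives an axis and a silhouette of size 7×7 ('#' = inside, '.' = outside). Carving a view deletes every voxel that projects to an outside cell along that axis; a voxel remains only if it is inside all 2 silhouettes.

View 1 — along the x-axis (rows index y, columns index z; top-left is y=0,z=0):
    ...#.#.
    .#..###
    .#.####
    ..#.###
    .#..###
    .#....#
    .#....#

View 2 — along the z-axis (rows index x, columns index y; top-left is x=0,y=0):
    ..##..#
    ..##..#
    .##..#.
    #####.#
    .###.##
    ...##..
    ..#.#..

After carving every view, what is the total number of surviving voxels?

voxel count = 88

start: 7×7×7 = 343 voxels
carve view 1 (along x, YZ-mask fill 23/49): 161 voxels remain
carve view 2 (along z, XY-mask fill 24/49): 88 voxels remain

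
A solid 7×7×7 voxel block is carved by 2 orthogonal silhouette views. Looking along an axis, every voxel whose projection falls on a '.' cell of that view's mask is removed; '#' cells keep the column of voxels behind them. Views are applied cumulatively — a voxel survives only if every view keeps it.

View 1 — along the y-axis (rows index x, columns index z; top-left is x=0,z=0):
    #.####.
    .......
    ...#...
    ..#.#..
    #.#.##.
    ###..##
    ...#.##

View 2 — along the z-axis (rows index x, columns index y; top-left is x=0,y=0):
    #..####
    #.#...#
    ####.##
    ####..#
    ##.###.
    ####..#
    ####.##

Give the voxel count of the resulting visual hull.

remaining voxels: 104

initial block: 7^3 = 343
carve view 1 (along y, XZ-mask fill 20/49): 140 voxels remain
carve view 2 (along z, XY-mask fill 35/49): 104 voxels remain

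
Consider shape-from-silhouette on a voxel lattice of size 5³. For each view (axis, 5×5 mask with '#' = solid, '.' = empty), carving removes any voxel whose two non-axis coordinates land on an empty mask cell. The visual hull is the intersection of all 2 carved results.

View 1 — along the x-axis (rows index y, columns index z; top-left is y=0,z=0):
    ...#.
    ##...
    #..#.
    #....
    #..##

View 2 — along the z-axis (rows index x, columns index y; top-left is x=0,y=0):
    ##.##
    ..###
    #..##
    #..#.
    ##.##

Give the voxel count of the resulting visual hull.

|visual hull| = 27

initial block: 5^3 = 125
after view 1 [x-axis, 9 of 25 cells solid] → remaining = 45
after view 2 [z-axis, 16 of 25 cells solid] → remaining = 27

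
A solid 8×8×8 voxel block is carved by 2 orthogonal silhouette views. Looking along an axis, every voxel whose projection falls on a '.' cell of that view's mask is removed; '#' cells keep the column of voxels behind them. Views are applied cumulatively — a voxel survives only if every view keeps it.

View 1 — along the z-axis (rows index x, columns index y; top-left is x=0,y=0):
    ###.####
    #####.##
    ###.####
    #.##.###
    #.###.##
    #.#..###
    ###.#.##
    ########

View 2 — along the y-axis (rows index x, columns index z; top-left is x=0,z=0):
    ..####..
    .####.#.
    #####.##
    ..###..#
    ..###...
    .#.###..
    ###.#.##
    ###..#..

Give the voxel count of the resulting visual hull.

remaining voxels: 242

before carving: 512 voxels (8×8×8)
V1 z: intersect with XY mask (52 set) -- 416 left
V2 y: intersect with XZ mask (37 set) -- 242 left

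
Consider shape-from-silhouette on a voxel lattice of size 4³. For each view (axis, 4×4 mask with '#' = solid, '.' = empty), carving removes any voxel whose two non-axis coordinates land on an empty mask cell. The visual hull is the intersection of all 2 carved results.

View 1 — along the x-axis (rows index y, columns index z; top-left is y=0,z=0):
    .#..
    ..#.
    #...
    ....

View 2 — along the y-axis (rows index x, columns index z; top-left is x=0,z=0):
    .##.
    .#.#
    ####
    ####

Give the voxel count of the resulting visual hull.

start: 4×4×4 = 64 voxels
step 1: project along x, AND mask (3/16) → |grid| = 12
step 2: project along y, AND mask (12/16) → |grid| = 9

remaining voxels: 9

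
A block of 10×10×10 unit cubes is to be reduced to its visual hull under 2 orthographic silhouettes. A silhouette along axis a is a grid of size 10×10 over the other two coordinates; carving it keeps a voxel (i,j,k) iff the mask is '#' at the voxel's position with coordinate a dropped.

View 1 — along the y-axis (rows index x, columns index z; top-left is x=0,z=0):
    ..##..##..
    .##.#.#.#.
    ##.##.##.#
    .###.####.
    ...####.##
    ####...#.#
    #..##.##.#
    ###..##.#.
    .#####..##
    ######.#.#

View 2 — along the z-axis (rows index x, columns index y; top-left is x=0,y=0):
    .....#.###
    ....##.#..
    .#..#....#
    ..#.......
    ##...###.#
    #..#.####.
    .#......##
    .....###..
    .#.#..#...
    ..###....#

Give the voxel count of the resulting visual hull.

full grid |V| = 1000
  1. axis=1 (XZ plane), |mask|=62  ⇒  voxels=620
  2. axis=2 (XY plane), |mask|=36  ⇒  voxels=220

voxel count = 220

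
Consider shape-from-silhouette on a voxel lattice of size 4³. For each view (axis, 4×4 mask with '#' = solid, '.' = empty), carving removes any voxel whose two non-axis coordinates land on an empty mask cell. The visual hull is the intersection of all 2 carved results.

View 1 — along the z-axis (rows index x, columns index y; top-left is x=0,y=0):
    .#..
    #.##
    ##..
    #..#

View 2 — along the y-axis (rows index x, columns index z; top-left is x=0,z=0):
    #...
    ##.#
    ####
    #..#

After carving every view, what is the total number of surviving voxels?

full grid |V| = 64
[1] z-view keeps 8 columns → grid now 32
[2] y-view keeps 10 columns → grid now 22

remaining voxels: 22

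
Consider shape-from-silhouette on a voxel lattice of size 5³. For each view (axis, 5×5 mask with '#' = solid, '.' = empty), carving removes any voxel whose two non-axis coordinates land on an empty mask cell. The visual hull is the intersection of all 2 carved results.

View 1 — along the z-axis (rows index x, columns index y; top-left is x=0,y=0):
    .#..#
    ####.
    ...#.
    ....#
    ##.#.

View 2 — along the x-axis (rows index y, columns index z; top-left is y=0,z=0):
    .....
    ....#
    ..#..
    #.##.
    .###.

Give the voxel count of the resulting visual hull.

initial block: 5^3 = 125
[1] z-view keeps 11 columns → grid now 55
[2] x-view keeps 8 columns → grid now 19

voxel count = 19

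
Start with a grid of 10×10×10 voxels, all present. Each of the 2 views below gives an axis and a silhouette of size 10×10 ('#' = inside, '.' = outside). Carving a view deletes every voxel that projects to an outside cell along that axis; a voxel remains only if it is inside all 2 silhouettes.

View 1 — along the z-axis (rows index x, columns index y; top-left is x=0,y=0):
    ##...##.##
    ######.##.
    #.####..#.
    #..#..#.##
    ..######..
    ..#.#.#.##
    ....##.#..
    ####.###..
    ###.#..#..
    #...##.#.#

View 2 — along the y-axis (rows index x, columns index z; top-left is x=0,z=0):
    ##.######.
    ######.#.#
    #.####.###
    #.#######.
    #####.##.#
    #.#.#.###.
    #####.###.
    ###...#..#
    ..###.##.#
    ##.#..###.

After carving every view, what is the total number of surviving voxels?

remaining voxels: 397

initial block: 10^3 = 1000
step 1: project along z, AND mask (56/100) → |grid| = 560
step 2: project along y, AND mask (71/100) → |grid| = 397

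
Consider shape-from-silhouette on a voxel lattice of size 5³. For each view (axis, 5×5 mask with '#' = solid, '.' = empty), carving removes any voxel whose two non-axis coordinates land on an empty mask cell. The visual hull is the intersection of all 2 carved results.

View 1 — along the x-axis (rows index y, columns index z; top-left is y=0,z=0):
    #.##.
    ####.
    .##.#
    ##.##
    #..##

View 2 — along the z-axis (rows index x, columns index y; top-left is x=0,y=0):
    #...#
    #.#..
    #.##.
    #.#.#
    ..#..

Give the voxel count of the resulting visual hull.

34 voxels

initial block: 5^3 = 125
  1. axis=0 (YZ plane), |mask|=17  ⇒  voxels=85
  2. axis=2 (XY plane), |mask|=11  ⇒  voxels=34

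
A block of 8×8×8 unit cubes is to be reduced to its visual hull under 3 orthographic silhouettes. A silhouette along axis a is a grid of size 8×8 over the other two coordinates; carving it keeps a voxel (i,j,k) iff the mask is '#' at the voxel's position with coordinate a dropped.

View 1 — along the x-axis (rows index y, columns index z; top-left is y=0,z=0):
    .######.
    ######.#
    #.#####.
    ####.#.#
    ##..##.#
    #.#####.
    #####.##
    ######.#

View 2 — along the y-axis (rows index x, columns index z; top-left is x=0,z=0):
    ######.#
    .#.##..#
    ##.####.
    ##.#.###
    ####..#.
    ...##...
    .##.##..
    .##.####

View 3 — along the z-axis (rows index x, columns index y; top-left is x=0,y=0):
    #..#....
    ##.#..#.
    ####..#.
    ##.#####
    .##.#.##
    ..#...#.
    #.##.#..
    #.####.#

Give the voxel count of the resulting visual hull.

before carving: 512 voxels (8×8×8)
[1] x-view keeps 50 columns → grid now 400
[2] y-view keeps 40 columns → grid now 253
[3] z-view keeps 35 columns → grid now 143

|visual hull| = 143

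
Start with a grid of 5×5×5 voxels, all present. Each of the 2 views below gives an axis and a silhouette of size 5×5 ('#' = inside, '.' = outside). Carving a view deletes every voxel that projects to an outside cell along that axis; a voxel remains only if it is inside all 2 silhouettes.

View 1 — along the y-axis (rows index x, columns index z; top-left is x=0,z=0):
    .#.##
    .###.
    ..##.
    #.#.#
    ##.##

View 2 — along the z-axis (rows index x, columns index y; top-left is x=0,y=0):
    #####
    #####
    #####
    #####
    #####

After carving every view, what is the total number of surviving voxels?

remaining voxels: 75

before carving: 125 voxels (5×5×5)
carve view 1 (along y, XZ-mask fill 15/25): 75 voxels remain
carve view 2 (along z, XY-mask fill 25/25): 75 voxels remain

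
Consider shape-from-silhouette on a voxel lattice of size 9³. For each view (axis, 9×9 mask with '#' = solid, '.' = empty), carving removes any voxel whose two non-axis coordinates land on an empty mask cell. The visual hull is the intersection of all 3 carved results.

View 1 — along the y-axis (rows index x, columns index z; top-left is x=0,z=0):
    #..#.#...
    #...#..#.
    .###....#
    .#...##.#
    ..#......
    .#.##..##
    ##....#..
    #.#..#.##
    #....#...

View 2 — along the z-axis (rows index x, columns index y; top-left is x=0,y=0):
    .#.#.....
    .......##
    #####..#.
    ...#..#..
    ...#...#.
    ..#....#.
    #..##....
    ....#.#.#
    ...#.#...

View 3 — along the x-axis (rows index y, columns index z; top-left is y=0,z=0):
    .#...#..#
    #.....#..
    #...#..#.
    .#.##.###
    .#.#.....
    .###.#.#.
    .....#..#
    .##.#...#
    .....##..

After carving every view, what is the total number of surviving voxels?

start: 9×9×9 = 729 voxels
carve view 1 (along y, XZ-mask fill 30/81): 270 voxels remain
carve view 2 (along z, XY-mask fill 24/81): 84 voxels remain
carve view 3 (along x, YZ-mask fill 29/81): 32 voxels remain

voxel count = 32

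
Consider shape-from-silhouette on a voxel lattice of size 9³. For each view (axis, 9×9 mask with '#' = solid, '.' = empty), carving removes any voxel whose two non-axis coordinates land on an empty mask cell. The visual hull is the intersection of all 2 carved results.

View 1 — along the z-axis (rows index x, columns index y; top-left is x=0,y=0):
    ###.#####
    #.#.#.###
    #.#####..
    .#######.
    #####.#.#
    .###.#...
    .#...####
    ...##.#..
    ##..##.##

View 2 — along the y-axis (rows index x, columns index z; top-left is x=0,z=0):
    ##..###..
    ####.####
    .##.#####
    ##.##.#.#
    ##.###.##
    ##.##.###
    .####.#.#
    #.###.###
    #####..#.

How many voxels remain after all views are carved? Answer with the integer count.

336 voxels

before carving: 729 voxels (9×9×9)
  1. axis=2 (XY plane), |mask|=52  ⇒  voxels=468
  2. axis=1 (XZ plane), |mask|=59  ⇒  voxels=336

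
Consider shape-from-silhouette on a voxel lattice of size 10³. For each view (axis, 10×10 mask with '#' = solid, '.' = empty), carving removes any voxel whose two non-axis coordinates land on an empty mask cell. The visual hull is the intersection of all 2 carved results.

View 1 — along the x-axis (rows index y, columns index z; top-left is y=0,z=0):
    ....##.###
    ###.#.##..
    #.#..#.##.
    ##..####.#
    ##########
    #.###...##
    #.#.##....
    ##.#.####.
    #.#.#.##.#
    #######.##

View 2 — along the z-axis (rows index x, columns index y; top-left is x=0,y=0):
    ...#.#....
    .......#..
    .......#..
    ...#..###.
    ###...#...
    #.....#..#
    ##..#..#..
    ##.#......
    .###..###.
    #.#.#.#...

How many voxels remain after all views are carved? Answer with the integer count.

initial block: 10^3 = 1000
[1] x-view keeps 65 columns → grid now 650
[2] z-view keeps 32 columns → grid now 194

remaining voxels: 194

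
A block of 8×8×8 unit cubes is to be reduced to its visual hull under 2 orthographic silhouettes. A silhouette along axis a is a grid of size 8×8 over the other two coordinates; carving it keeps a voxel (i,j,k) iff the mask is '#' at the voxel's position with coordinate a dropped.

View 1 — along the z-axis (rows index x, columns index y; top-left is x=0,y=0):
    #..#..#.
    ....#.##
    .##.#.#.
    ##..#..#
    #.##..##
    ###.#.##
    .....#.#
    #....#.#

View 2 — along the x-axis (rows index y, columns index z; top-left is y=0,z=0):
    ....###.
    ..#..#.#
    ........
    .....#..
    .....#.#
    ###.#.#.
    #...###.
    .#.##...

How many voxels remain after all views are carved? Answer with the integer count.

initial block: 8^3 = 512
  1. axis=2 (XY plane), |mask|=30  ⇒  voxels=240
  2. axis=0 (YZ plane), |mask|=21  ⇒  voxels=82

voxel count = 82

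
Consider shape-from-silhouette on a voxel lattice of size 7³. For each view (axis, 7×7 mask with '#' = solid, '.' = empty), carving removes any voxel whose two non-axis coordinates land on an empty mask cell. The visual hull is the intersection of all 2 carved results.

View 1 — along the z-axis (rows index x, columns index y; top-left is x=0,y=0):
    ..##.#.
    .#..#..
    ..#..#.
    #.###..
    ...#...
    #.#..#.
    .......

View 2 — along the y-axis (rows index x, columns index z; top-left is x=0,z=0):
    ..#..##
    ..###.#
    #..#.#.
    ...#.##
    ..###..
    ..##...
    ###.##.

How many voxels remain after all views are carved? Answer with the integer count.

start: 7×7×7 = 343 voxels
  1. axis=2 (XY plane), |mask|=15  ⇒  voxels=105
  2. axis=1 (XZ plane), |mask|=23  ⇒  voxels=44

voxel count = 44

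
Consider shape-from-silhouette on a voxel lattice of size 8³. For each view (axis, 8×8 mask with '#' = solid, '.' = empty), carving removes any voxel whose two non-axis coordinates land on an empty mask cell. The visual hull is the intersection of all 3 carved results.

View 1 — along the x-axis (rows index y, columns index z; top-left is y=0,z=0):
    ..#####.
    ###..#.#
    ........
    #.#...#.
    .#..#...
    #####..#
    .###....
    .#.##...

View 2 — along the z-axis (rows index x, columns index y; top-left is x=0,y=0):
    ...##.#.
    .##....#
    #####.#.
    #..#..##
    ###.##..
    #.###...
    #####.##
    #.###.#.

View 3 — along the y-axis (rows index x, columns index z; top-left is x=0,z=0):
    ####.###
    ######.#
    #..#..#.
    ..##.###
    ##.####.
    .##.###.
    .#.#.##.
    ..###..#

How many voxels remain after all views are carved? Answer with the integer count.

before carving: 512 voxels (8×8×8)
V1 x: intersect with YZ mask (27 set) -- 216 left
V2 z: intersect with XY mask (37 set) -- 110 left
V3 y: intersect with XZ mask (41 set) -- 69 left

|visual hull| = 69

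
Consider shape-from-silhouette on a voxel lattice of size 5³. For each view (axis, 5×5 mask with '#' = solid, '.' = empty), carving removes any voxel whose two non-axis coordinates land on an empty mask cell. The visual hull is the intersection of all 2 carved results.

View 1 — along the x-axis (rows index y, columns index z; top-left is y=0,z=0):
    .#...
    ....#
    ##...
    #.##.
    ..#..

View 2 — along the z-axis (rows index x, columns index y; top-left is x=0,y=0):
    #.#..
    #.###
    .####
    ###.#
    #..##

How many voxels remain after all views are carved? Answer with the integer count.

initial block: 5^3 = 125
[1] x-view keeps 8 columns → grid now 40
[2] z-view keeps 17 columns → grid now 27

remaining voxels: 27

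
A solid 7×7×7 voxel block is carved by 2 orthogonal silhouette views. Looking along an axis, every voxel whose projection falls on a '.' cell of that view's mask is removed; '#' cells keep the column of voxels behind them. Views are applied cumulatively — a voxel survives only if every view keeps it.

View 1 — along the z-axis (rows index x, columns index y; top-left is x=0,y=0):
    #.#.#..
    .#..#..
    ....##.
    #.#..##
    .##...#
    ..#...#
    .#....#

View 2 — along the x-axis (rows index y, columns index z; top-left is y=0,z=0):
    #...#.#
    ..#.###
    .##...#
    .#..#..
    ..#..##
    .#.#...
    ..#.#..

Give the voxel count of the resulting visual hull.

start: 7×7×7 = 343 voxels
after view 1 [z-axis, 18 of 49 cells solid] → remaining = 126
after view 2 [x-axis, 19 of 49 cells solid] → remaining = 51

voxel count = 51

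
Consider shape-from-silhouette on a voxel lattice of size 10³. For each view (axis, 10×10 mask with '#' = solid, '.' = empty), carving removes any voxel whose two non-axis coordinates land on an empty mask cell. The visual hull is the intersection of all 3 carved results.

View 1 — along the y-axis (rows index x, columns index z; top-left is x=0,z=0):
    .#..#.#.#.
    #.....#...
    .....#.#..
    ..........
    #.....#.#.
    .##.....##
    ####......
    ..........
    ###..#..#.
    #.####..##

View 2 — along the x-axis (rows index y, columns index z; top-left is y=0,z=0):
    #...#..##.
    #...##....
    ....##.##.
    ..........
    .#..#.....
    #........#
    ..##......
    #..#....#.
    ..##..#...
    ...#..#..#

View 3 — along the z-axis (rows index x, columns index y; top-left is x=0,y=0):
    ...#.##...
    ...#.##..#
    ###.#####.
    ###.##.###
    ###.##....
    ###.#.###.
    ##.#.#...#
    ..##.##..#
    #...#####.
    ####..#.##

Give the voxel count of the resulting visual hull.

voxel count = 44

initial block: 10^3 = 1000
after view 1 [y-axis, 31 of 100 cells solid] → remaining = 310
after view 2 [x-axis, 26 of 100 cells solid] → remaining = 81
after view 3 [z-axis, 58 of 100 cells solid] → remaining = 44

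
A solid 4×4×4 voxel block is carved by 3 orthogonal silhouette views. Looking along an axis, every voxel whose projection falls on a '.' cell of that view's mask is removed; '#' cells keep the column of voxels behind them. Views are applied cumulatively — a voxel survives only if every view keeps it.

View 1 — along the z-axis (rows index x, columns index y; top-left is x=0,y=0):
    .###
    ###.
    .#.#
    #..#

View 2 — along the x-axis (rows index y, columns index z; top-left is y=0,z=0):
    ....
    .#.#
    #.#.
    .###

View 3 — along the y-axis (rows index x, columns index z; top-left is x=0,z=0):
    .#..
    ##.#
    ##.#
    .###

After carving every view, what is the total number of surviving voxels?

start: 4×4×4 = 64 voxels
  1. axis=2 (XY plane), |mask|=10  ⇒  voxels=40
  2. axis=0 (YZ plane), |mask|=7  ⇒  voxels=19
  3. axis=1 (XZ plane), |mask|=10  ⇒  voxels=12

12 voxels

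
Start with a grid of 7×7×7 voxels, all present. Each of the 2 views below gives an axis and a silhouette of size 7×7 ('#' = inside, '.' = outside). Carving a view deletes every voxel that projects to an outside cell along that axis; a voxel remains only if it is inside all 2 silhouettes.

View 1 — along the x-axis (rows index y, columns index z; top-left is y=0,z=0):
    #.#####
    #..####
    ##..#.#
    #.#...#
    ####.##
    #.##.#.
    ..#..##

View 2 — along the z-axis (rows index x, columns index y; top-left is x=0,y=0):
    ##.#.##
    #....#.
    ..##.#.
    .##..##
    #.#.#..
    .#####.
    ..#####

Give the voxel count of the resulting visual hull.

start: 7×7×7 = 343 voxels
V1 x: intersect with YZ mask (31 set) -- 217 left
V2 z: intersect with XY mask (27 set) -- 116 left

remaining voxels: 116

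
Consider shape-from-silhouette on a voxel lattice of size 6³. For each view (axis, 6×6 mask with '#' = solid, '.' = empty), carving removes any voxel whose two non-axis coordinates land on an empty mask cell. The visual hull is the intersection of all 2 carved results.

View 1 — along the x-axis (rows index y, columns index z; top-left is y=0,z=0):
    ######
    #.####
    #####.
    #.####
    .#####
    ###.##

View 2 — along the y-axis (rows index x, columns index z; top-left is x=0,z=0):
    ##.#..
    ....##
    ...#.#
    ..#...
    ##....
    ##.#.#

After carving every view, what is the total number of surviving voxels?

full grid |V| = 216
[1] x-view keeps 31 columns → grid now 186
[2] y-view keeps 14 columns → grid now 69

69 voxels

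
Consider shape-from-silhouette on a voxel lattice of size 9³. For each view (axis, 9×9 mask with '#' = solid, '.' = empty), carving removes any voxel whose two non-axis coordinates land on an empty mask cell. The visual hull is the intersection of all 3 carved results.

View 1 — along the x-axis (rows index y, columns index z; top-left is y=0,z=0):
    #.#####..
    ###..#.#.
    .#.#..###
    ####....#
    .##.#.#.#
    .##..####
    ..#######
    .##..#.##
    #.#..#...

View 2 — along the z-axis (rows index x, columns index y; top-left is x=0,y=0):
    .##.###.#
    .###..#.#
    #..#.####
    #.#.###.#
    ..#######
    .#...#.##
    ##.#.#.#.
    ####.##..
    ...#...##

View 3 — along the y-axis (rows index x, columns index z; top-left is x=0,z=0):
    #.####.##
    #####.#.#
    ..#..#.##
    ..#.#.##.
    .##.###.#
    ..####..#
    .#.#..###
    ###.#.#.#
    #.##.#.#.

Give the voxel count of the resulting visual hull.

initial block: 9^3 = 729
carve view 1 (along x, YZ-mask fill 47/81): 423 voxels remain
carve view 2 (along z, XY-mask fill 48/81): 249 voxels remain
carve view 3 (along y, XZ-mask fill 49/81): 158 voxels remain

voxel count = 158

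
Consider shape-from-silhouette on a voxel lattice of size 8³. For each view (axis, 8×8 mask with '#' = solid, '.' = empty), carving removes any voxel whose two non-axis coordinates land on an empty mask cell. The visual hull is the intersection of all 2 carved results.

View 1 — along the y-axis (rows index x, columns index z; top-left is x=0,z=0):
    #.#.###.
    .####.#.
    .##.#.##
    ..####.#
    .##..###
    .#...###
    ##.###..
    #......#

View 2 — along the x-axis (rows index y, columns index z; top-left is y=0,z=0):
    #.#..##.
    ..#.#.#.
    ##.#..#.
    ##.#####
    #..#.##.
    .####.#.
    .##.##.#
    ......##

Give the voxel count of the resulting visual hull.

before carving: 512 voxels (8×8×8)
carve view 1 (along y, XZ-mask fill 36/64): 288 voxels remain
carve view 2 (along x, YZ-mask fill 34/64): 154 voxels remain

voxel count = 154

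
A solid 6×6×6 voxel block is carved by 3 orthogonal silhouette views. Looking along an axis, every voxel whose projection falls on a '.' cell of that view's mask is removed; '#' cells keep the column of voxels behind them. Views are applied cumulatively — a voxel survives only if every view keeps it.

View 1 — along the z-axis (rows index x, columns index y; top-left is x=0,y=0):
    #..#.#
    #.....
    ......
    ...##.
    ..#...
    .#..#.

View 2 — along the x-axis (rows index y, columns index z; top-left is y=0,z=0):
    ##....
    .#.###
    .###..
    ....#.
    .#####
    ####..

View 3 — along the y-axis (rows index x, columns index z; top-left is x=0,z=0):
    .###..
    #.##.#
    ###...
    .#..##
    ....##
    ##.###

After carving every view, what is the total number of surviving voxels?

|visual hull| = 17

before carving: 216 voxels (6×6×6)
after view 1 [z-axis, 9 of 36 cells solid] → remaining = 54
after view 2 [x-axis, 19 of 36 cells solid] → remaining = 27
after view 3 [y-axis, 20 of 36 cells solid] → remaining = 17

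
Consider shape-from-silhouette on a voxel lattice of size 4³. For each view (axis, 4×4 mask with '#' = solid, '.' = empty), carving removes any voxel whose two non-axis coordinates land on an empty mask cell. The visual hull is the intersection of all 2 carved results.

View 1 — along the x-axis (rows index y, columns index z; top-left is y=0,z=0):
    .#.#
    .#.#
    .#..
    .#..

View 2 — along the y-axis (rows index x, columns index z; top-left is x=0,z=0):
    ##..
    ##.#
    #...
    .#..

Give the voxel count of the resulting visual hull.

remaining voxels: 14

start: 4×4×4 = 64 voxels
[1] x-view keeps 6 columns → grid now 24
[2] y-view keeps 7 columns → grid now 14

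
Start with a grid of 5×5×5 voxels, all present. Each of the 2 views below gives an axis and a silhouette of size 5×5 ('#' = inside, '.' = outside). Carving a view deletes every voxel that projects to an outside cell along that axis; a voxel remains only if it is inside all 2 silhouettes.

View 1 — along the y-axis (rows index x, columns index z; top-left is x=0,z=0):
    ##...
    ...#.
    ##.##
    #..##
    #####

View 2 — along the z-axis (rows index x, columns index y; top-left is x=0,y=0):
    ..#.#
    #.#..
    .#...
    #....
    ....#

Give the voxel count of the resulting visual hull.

full grid |V| = 125
  1. axis=1 (XZ plane), |mask|=15  ⇒  voxels=75
  2. axis=2 (XY plane), |mask|=7  ⇒  voxels=18

18 voxels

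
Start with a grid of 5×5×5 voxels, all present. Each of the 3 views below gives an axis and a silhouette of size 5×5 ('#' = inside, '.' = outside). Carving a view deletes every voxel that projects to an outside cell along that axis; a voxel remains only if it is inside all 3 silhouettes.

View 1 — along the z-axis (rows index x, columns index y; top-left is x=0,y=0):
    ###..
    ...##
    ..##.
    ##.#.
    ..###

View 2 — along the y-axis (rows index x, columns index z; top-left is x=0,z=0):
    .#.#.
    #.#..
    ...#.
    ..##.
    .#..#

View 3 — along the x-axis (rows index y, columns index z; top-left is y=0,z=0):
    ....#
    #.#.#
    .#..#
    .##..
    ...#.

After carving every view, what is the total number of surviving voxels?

full grid |V| = 125
carve view 1 (along z, XY-mask fill 13/25): 65 voxels remain
carve view 2 (along y, XZ-mask fill 9/25): 24 voxels remain
carve view 3 (along x, YZ-mask fill 9/25): 7 voxels remain

voxel count = 7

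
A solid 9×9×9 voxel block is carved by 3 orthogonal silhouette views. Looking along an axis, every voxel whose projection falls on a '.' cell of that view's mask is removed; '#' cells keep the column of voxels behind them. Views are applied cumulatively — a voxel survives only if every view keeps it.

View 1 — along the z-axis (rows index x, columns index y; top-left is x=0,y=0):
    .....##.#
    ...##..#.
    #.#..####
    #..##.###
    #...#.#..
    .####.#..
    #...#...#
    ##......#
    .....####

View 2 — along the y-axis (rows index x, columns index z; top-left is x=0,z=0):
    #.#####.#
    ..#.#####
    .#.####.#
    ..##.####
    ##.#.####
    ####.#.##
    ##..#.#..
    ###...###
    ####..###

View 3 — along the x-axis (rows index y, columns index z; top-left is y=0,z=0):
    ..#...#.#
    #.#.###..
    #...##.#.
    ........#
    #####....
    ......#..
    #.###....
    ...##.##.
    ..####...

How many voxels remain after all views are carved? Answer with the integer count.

remaining voxels: 84

start: 9×9×9 = 729 voxels
  1. axis=2 (XY plane), |mask|=36  ⇒  voxels=324
  2. axis=1 (XZ plane), |mask|=56  ⇒  voxels=225
  3. axis=0 (YZ plane), |mask|=31  ⇒  voxels=84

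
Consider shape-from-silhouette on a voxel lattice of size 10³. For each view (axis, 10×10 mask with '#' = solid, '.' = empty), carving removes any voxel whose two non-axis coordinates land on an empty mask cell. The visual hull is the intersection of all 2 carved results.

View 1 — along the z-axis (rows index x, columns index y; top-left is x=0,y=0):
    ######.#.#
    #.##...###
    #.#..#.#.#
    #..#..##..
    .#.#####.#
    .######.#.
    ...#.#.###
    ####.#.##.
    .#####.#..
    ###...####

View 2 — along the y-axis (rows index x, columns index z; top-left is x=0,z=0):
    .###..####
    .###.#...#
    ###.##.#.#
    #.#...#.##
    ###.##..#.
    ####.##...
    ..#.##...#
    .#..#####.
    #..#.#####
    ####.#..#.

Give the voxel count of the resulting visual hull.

voxel count = 371

start: 10×10×10 = 1000 voxels
V1 z: intersect with XY mask (62 set) -- 620 left
V2 y: intersect with XZ mask (59 set) -- 371 left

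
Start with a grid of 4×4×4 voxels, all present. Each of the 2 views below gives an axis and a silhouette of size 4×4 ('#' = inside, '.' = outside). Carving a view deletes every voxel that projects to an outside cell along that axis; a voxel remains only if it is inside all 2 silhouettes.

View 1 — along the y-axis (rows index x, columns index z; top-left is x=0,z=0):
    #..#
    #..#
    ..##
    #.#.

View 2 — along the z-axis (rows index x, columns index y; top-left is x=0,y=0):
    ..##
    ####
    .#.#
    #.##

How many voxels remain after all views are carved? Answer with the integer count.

before carving: 64 voxels (4×4×4)
step 1: project along y, AND mask (8/16) → |grid| = 32
step 2: project along z, AND mask (11/16) → |grid| = 22

22 voxels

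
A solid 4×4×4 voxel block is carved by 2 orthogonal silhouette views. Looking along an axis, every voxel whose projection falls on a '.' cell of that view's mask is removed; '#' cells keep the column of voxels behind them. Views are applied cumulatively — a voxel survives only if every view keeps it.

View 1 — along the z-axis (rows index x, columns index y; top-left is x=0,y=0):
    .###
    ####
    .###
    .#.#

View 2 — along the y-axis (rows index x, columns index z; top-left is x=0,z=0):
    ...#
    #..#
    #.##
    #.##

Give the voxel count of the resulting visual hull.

voxel count = 26

initial block: 4^3 = 64
[1] z-view keeps 12 columns → grid now 48
[2] y-view keeps 9 columns → grid now 26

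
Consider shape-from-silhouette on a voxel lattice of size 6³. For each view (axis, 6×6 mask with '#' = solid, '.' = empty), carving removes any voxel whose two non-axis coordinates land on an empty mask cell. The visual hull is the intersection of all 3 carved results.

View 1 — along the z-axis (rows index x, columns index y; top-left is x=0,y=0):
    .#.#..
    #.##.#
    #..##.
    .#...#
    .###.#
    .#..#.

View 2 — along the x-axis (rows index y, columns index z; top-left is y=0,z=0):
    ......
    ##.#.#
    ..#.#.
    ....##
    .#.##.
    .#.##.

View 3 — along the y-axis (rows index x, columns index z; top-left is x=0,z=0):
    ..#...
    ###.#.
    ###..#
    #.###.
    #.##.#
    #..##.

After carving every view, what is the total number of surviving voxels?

full grid |V| = 216
  1. axis=2 (XY plane), |mask|=17  ⇒  voxels=102
  2. axis=0 (YZ plane), |mask|=14  ⇒  voxels=43
  3. axis=1 (XZ plane), |mask|=20  ⇒  voxels=21

remaining voxels: 21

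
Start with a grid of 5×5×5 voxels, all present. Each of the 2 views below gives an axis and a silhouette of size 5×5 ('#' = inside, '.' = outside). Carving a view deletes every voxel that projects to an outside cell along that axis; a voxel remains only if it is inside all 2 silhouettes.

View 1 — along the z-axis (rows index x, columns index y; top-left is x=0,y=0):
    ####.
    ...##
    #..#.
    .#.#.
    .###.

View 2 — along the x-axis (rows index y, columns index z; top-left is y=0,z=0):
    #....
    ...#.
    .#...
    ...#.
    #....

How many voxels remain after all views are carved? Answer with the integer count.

full grid |V| = 125
  1. axis=2 (XY plane), |mask|=13  ⇒  voxels=65
  2. axis=0 (YZ plane), |mask|=5  ⇒  voxels=13

remaining voxels: 13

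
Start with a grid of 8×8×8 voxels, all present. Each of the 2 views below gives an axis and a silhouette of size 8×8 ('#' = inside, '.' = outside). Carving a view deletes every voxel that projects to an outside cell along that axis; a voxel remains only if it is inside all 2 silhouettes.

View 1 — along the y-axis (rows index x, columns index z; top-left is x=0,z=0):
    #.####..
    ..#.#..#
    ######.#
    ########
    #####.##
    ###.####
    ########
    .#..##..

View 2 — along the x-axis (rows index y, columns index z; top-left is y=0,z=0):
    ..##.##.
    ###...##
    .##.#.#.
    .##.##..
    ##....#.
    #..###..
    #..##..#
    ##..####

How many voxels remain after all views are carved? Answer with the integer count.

before carving: 512 voxels (8×8×8)
carve view 1 (along y, XZ-mask fill 48/64): 384 voxels remain
carve view 2 (along x, YZ-mask fill 34/64): 205 voxels remain

voxel count = 205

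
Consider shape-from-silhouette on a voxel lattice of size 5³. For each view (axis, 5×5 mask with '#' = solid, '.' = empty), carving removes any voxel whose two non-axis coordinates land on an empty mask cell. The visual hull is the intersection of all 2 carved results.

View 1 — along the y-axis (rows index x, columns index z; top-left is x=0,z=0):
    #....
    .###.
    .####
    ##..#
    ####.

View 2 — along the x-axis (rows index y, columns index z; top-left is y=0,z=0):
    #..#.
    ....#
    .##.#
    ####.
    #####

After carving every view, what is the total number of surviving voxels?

45 voxels

full grid |V| = 125
carve view 1 (along y, XZ-mask fill 15/25): 75 voxels remain
carve view 2 (along x, YZ-mask fill 15/25): 45 voxels remain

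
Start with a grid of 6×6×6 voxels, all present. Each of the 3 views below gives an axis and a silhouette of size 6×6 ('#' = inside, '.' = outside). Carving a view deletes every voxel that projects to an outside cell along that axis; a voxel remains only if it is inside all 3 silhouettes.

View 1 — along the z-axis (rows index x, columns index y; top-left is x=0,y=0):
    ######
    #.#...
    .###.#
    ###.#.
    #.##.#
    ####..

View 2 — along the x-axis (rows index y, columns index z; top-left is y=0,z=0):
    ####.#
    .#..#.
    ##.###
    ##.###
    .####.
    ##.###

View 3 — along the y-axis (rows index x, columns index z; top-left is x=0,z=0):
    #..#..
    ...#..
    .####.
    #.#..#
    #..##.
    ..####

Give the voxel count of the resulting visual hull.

remaining voxels: 49

initial block: 6^3 = 216
after view 1 [z-axis, 24 of 36 cells solid] → remaining = 144
after view 2 [x-axis, 26 of 36 cells solid] → remaining = 106
after view 3 [y-axis, 17 of 36 cells solid] → remaining = 49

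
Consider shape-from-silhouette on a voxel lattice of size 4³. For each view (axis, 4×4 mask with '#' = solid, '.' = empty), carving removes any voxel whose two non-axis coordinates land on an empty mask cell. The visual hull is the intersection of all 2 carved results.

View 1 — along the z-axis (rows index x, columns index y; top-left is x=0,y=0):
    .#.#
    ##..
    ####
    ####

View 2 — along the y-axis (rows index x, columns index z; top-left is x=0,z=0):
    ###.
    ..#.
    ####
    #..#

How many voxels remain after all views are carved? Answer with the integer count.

32 voxels

start: 4×4×4 = 64 voxels
step 1: project along z, AND mask (12/16) → |grid| = 48
step 2: project along y, AND mask (10/16) → |grid| = 32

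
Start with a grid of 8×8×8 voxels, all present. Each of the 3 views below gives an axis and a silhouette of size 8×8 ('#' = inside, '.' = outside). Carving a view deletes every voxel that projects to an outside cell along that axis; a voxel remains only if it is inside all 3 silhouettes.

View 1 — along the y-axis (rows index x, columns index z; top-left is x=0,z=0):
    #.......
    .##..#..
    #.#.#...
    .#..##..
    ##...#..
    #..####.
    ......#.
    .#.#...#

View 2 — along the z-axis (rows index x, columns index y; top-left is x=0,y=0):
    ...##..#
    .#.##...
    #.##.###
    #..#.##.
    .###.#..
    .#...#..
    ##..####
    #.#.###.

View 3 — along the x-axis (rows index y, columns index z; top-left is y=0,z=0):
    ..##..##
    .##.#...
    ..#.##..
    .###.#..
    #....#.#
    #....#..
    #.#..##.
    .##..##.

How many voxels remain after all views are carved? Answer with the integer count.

|visual hull| = 34

before carving: 512 voxels (8×8×8)
  1. axis=1 (XZ plane), |mask|=22  ⇒  voxels=176
  2. axis=2 (XY plane), |mask|=33  ⇒  voxels=85
  3. axis=0 (YZ plane), |mask|=27  ⇒  voxels=34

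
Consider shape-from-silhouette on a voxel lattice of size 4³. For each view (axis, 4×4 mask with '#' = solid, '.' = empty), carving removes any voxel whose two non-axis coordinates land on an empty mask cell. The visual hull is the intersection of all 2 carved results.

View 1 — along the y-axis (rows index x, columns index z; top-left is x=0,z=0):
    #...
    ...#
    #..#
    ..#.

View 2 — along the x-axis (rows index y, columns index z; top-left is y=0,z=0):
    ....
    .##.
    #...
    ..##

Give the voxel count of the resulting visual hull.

before carving: 64 voxels (4×4×4)
  1. axis=1 (XZ plane), |mask|=5  ⇒  voxels=20
  2. axis=0 (YZ plane), |mask|=5  ⇒  voxels=6

6 voxels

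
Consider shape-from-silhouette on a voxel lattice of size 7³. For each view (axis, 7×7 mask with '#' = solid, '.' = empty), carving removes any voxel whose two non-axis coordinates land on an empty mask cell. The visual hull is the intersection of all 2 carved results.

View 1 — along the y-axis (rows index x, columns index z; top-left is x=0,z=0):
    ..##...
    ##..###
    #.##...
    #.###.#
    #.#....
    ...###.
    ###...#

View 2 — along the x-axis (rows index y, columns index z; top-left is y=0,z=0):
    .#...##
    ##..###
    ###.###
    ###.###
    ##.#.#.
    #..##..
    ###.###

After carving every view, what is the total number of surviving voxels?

|visual hull| = 107

before carving: 343 voxels (7×7×7)
step 1: project along y, AND mask (24/49) → |grid| = 168
step 2: project along x, AND mask (33/49) → |grid| = 107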